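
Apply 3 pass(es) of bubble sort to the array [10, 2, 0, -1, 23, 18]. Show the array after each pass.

After pass 1: [2, 0, -1, 10, 18, 23] (4 swaps)
After pass 2: [0, -1, 2, 10, 18, 23] (2 swaps)
After pass 3: [-1, 0, 2, 10, 18, 23] (1 swaps)
Total swaps: 7


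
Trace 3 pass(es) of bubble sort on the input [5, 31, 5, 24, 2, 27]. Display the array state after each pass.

After pass 1: [5, 5, 24, 2, 27, 31] (4 swaps)
After pass 2: [5, 5, 2, 24, 27, 31] (1 swaps)
After pass 3: [5, 2, 5, 24, 27, 31] (1 swaps)
Total swaps: 6


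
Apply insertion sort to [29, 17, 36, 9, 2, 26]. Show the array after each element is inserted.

First element 29 is already 'sorted'
Insert 17: shifted 1 elements -> [17, 29, 36, 9, 2, 26]
Insert 36: shifted 0 elements -> [17, 29, 36, 9, 2, 26]
Insert 9: shifted 3 elements -> [9, 17, 29, 36, 2, 26]
Insert 2: shifted 4 elements -> [2, 9, 17, 29, 36, 26]
Insert 26: shifted 2 elements -> [2, 9, 17, 26, 29, 36]


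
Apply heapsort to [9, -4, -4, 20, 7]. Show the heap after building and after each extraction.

Build heap: [20, 9, -4, -4, 7]
Extract 20: [9, 7, -4, -4, 20]
Extract 9: [7, -4, -4, 9, 20]
Extract 7: [-4, -4, 7, 9, 20]
Extract -4: [-4, -4, 7, 9, 20]


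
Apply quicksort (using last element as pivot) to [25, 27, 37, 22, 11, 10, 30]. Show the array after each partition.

Partition 1: pivot=30 at index 5 -> [25, 27, 22, 11, 10, 30, 37]
Partition 2: pivot=10 at index 0 -> [10, 27, 22, 11, 25, 30, 37]
Partition 3: pivot=25 at index 3 -> [10, 22, 11, 25, 27, 30, 37]
Partition 4: pivot=11 at index 1 -> [10, 11, 22, 25, 27, 30, 37]


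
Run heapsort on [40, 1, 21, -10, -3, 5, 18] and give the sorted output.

Build heap: [40, 1, 21, -10, -3, 5, 18]
Extract 40: [21, 1, 18, -10, -3, 5, 40]
Extract 21: [18, 1, 5, -10, -3, 21, 40]
Extract 18: [5, 1, -3, -10, 18, 21, 40]
Extract 5: [1, -10, -3, 5, 18, 21, 40]
Extract 1: [-3, -10, 1, 5, 18, 21, 40]
Extract -3: [-10, -3, 1, 5, 18, 21, 40]


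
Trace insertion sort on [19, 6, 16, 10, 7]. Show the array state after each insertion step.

First element 19 is already 'sorted'
Insert 6: shifted 1 elements -> [6, 19, 16, 10, 7]
Insert 16: shifted 1 elements -> [6, 16, 19, 10, 7]
Insert 10: shifted 2 elements -> [6, 10, 16, 19, 7]
Insert 7: shifted 3 elements -> [6, 7, 10, 16, 19]


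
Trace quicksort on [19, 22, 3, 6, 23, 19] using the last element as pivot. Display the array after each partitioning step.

Partition 1: pivot=19 at index 3 -> [19, 3, 6, 19, 23, 22]
Partition 2: pivot=6 at index 1 -> [3, 6, 19, 19, 23, 22]
Partition 3: pivot=22 at index 4 -> [3, 6, 19, 19, 22, 23]


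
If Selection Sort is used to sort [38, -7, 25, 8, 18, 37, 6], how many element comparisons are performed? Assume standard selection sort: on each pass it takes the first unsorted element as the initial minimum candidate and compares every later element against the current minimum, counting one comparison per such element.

Pass 1: scan indices 1..6 for the minimum = 6 comparison(s); min is -7, place at index 0 -> [-7, 38, 25, 8, 18, 37, 6]
Pass 2: scan indices 2..6 for the minimum = 5 comparison(s); min is 6, place at index 1 -> [-7, 6, 25, 8, 18, 37, 38]
Pass 3: scan indices 3..6 for the minimum = 4 comparison(s); min is 8, place at index 2 -> [-7, 6, 8, 25, 18, 37, 38]
Pass 4: scan indices 4..6 for the minimum = 3 comparison(s); min is 18, place at index 3 -> [-7, 6, 8, 18, 25, 37, 38]
Pass 5: scan indices 5..6 for the minimum = 2 comparison(s); min is 25, place at index 4 -> [-7, 6, 8, 18, 25, 37, 38]
Pass 6: scan indices 6..6 for the minimum = 1 comparison(s); min is 37, place at index 5 -> [-7, 6, 8, 18, 25, 37, 38]
Selection sort always scans the whole unsorted suffix, so the count is (n-1) + (n-2) + ... + 1 = n(n-1)/2 = 7*6/2 = 21 regardless of the input order.
Total comparisons: 6 + 5 + 4 + 3 + 2 + 1 = 21


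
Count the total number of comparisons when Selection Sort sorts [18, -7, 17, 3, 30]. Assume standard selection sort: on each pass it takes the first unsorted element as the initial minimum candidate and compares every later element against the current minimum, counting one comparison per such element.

Pass 1: scan indices 1..4 for the minimum = 4 comparison(s); min is -7, place at index 0 -> [-7, 18, 17, 3, 30]
Pass 2: scan indices 2..4 for the minimum = 3 comparison(s); min is 3, place at index 1 -> [-7, 3, 17, 18, 30]
Pass 3: scan indices 3..4 for the minimum = 2 comparison(s); min is 17, place at index 2 -> [-7, 3, 17, 18, 30]
Pass 4: scan indices 4..4 for the minimum = 1 comparison(s); min is 18, place at index 3 -> [-7, 3, 17, 18, 30]
Selection sort always scans the whole unsorted suffix, so the count is (n-1) + (n-2) + ... + 1 = n(n-1)/2 = 5*4/2 = 10 regardless of the input order.
Total comparisons: 4 + 3 + 2 + 1 = 10


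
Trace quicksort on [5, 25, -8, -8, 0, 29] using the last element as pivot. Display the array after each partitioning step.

Partition 1: pivot=29 at index 5 -> [5, 25, -8, -8, 0, 29]
Partition 2: pivot=0 at index 2 -> [-8, -8, 0, 25, 5, 29]
Partition 3: pivot=-8 at index 1 -> [-8, -8, 0, 25, 5, 29]
Partition 4: pivot=5 at index 3 -> [-8, -8, 0, 5, 25, 29]


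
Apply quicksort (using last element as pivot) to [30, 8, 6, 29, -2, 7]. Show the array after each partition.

Partition 1: pivot=7 at index 2 -> [6, -2, 7, 29, 8, 30]
Partition 2: pivot=-2 at index 0 -> [-2, 6, 7, 29, 8, 30]
Partition 3: pivot=30 at index 5 -> [-2, 6, 7, 29, 8, 30]
Partition 4: pivot=8 at index 3 -> [-2, 6, 7, 8, 29, 30]


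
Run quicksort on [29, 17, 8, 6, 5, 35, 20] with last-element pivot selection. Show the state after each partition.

Partition 1: pivot=20 at index 4 -> [17, 8, 6, 5, 20, 35, 29]
Partition 2: pivot=5 at index 0 -> [5, 8, 6, 17, 20, 35, 29]
Partition 3: pivot=17 at index 3 -> [5, 8, 6, 17, 20, 35, 29]
Partition 4: pivot=6 at index 1 -> [5, 6, 8, 17, 20, 35, 29]
Partition 5: pivot=29 at index 5 -> [5, 6, 8, 17, 20, 29, 35]


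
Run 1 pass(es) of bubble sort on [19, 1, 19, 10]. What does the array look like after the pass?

After pass 1: [1, 19, 10, 19] (2 swaps)
Total swaps: 2


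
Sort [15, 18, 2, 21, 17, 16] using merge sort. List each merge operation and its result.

Divide and conquer:
  Merge [18] + [2] -> [2, 18]
  Merge [15] + [2, 18] -> [2, 15, 18]
  Merge [17] + [16] -> [16, 17]
  Merge [21] + [16, 17] -> [16, 17, 21]
  Merge [2, 15, 18] + [16, 17, 21] -> [2, 15, 16, 17, 18, 21]


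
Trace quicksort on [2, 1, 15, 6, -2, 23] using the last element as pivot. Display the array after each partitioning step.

Partition 1: pivot=23 at index 5 -> [2, 1, 15, 6, -2, 23]
Partition 2: pivot=-2 at index 0 -> [-2, 1, 15, 6, 2, 23]
Partition 3: pivot=2 at index 2 -> [-2, 1, 2, 6, 15, 23]
Partition 4: pivot=15 at index 4 -> [-2, 1, 2, 6, 15, 23]


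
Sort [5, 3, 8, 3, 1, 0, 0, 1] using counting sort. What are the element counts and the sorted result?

Count array: [2, 2, 0, 2, 0, 1, 0, 0, 1]
(count[i] = number of elements equal to i)
Cumulative count: [2, 4, 4, 6, 6, 7, 7, 7, 8]
Sorted: [0, 0, 1, 1, 3, 3, 5, 8]


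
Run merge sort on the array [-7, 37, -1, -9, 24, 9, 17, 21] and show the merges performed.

Divide and conquer:
  Merge [-7] + [37] -> [-7, 37]
  Merge [-1] + [-9] -> [-9, -1]
  Merge [-7, 37] + [-9, -1] -> [-9, -7, -1, 37]
  Merge [24] + [9] -> [9, 24]
  Merge [17] + [21] -> [17, 21]
  Merge [9, 24] + [17, 21] -> [9, 17, 21, 24]
  Merge [-9, -7, -1, 37] + [9, 17, 21, 24] -> [-9, -7, -1, 9, 17, 21, 24, 37]


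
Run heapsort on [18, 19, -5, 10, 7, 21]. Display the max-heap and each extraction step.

Build heap: [21, 19, 18, 10, 7, -5]
Extract 21: [19, 10, 18, -5, 7, 21]
Extract 19: [18, 10, 7, -5, 19, 21]
Extract 18: [10, -5, 7, 18, 19, 21]
Extract 10: [7, -5, 10, 18, 19, 21]
Extract 7: [-5, 7, 10, 18, 19, 21]


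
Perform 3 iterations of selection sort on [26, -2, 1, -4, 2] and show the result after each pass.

Pass 1: Select minimum -4 at index 3, swap -> [-4, -2, 1, 26, 2]
Pass 2: Select minimum -2 at index 1, swap -> [-4, -2, 1, 26, 2]
Pass 3: Select minimum 1 at index 2, swap -> [-4, -2, 1, 26, 2]


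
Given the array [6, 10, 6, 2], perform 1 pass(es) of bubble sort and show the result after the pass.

After pass 1: [6, 6, 2, 10] (2 swaps)
Total swaps: 2


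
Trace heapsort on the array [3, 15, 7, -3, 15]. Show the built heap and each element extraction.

Build heap: [15, 15, 7, -3, 3]
Extract 15: [15, 3, 7, -3, 15]
Extract 15: [7, 3, -3, 15, 15]
Extract 7: [3, -3, 7, 15, 15]
Extract 3: [-3, 3, 7, 15, 15]


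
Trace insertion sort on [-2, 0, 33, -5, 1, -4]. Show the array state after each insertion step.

First element -2 is already 'sorted'
Insert 0: shifted 0 elements -> [-2, 0, 33, -5, 1, -4]
Insert 33: shifted 0 elements -> [-2, 0, 33, -5, 1, -4]
Insert -5: shifted 3 elements -> [-5, -2, 0, 33, 1, -4]
Insert 1: shifted 1 elements -> [-5, -2, 0, 1, 33, -4]
Insert -4: shifted 4 elements -> [-5, -4, -2, 0, 1, 33]


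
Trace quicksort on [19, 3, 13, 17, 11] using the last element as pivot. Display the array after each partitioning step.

Partition 1: pivot=11 at index 1 -> [3, 11, 13, 17, 19]
Partition 2: pivot=19 at index 4 -> [3, 11, 13, 17, 19]
Partition 3: pivot=17 at index 3 -> [3, 11, 13, 17, 19]


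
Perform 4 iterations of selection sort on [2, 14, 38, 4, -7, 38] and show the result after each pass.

Pass 1: Select minimum -7 at index 4, swap -> [-7, 14, 38, 4, 2, 38]
Pass 2: Select minimum 2 at index 4, swap -> [-7, 2, 38, 4, 14, 38]
Pass 3: Select minimum 4 at index 3, swap -> [-7, 2, 4, 38, 14, 38]
Pass 4: Select minimum 14 at index 4, swap -> [-7, 2, 4, 14, 38, 38]


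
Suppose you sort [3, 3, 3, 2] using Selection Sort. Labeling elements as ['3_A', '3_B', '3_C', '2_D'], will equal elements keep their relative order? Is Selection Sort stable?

Trace Selection Sort on the labeled array (the key is the number; the letter only tracks identity):
  Pass 1: minimum of unsorted part is 2_D at index 3; swap it with 3_A at index 0 -> [2_D, 3_B, 3_C, 3_A]
  Pass 2: minimum 3_B is already at index 1; no swap -> [2_D, 3_B, 3_C, 3_A]
  Pass 3: minimum 3_C is already at index 2; no swap -> [2_D, 3_B, 3_C, 3_A]
Final order: [2_D, 3_B, 3_C, 3_A]
Equal keys:
  value 3: originally 3_A, 3_B, 3_C; after sorting 3_B, 3_C, 3_A -> order changed
Equal keys were reordered, so Selection Sort is not stable: the long-range swap that moves the minimum into place can carry an element past an equal key. (One such input is enough; an unstable sort may happen to preserve order on other inputs, but it gives no guarantee.)
Answer: Not stable


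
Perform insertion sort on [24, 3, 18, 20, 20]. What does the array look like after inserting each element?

First element 24 is already 'sorted'
Insert 3: shifted 1 elements -> [3, 24, 18, 20, 20]
Insert 18: shifted 1 elements -> [3, 18, 24, 20, 20]
Insert 20: shifted 1 elements -> [3, 18, 20, 24, 20]
Insert 20: shifted 1 elements -> [3, 18, 20, 20, 24]


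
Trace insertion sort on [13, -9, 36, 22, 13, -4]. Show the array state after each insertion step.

First element 13 is already 'sorted'
Insert -9: shifted 1 elements -> [-9, 13, 36, 22, 13, -4]
Insert 36: shifted 0 elements -> [-9, 13, 36, 22, 13, -4]
Insert 22: shifted 1 elements -> [-9, 13, 22, 36, 13, -4]
Insert 13: shifted 2 elements -> [-9, 13, 13, 22, 36, -4]
Insert -4: shifted 4 elements -> [-9, -4, 13, 13, 22, 36]


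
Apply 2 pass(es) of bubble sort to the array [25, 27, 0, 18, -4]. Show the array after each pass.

After pass 1: [25, 0, 18, -4, 27] (3 swaps)
After pass 2: [0, 18, -4, 25, 27] (3 swaps)
Total swaps: 6


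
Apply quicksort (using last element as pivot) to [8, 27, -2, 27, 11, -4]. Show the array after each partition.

Partition 1: pivot=-4 at index 0 -> [-4, 27, -2, 27, 11, 8]
Partition 2: pivot=8 at index 2 -> [-4, -2, 8, 27, 11, 27]
Partition 3: pivot=27 at index 5 -> [-4, -2, 8, 27, 11, 27]
Partition 4: pivot=11 at index 3 -> [-4, -2, 8, 11, 27, 27]


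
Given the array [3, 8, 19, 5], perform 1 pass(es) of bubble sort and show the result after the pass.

After pass 1: [3, 8, 5, 19] (1 swaps)
Total swaps: 1


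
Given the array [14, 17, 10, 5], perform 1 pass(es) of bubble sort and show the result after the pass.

After pass 1: [14, 10, 5, 17] (2 swaps)
Total swaps: 2


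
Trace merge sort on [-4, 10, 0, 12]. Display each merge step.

Divide and conquer:
  Merge [-4] + [10] -> [-4, 10]
  Merge [0] + [12] -> [0, 12]
  Merge [-4, 10] + [0, 12] -> [-4, 0, 10, 12]


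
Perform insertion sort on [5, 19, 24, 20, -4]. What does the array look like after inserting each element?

First element 5 is already 'sorted'
Insert 19: shifted 0 elements -> [5, 19, 24, 20, -4]
Insert 24: shifted 0 elements -> [5, 19, 24, 20, -4]
Insert 20: shifted 1 elements -> [5, 19, 20, 24, -4]
Insert -4: shifted 4 elements -> [-4, 5, 19, 20, 24]


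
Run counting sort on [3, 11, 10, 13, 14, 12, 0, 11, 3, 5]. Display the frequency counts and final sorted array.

Count array: [1, 0, 0, 2, 0, 1, 0, 0, 0, 0, 1, 2, 1, 1, 1]
(count[i] = number of elements equal to i)
Cumulative count: [1, 1, 1, 3, 3, 4, 4, 4, 4, 4, 5, 7, 8, 9, 10]
Sorted: [0, 3, 3, 5, 10, 11, 11, 12, 13, 14]


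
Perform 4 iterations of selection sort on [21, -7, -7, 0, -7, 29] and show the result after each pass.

Pass 1: Select minimum -7 at index 1, swap -> [-7, 21, -7, 0, -7, 29]
Pass 2: Select minimum -7 at index 2, swap -> [-7, -7, 21, 0, -7, 29]
Pass 3: Select minimum -7 at index 4, swap -> [-7, -7, -7, 0, 21, 29]
Pass 4: Select minimum 0 at index 3, swap -> [-7, -7, -7, 0, 21, 29]


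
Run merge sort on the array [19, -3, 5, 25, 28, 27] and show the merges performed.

Divide and conquer:
  Merge [-3] + [5] -> [-3, 5]
  Merge [19] + [-3, 5] -> [-3, 5, 19]
  Merge [28] + [27] -> [27, 28]
  Merge [25] + [27, 28] -> [25, 27, 28]
  Merge [-3, 5, 19] + [25, 27, 28] -> [-3, 5, 19, 25, 27, 28]


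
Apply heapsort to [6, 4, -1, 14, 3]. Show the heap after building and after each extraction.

Build heap: [14, 6, -1, 4, 3]
Extract 14: [6, 4, -1, 3, 14]
Extract 6: [4, 3, -1, 6, 14]
Extract 4: [3, -1, 4, 6, 14]
Extract 3: [-1, 3, 4, 6, 14]


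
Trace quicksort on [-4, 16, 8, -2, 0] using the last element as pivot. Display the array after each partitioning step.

Partition 1: pivot=0 at index 2 -> [-4, -2, 0, 16, 8]
Partition 2: pivot=-2 at index 1 -> [-4, -2, 0, 16, 8]
Partition 3: pivot=8 at index 3 -> [-4, -2, 0, 8, 16]


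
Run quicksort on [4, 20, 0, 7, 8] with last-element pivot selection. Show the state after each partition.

Partition 1: pivot=8 at index 3 -> [4, 0, 7, 8, 20]
Partition 2: pivot=7 at index 2 -> [4, 0, 7, 8, 20]
Partition 3: pivot=0 at index 0 -> [0, 4, 7, 8, 20]


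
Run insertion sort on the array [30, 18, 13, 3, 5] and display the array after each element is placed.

First element 30 is already 'sorted'
Insert 18: shifted 1 elements -> [18, 30, 13, 3, 5]
Insert 13: shifted 2 elements -> [13, 18, 30, 3, 5]
Insert 3: shifted 3 elements -> [3, 13, 18, 30, 5]
Insert 5: shifted 3 elements -> [3, 5, 13, 18, 30]


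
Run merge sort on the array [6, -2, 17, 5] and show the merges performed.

Divide and conquer:
  Merge [6] + [-2] -> [-2, 6]
  Merge [17] + [5] -> [5, 17]
  Merge [-2, 6] + [5, 17] -> [-2, 5, 6, 17]


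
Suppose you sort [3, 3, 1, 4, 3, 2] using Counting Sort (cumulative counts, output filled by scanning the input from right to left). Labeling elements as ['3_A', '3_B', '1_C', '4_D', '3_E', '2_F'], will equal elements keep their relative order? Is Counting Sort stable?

Trace Counting Sort on the labeled array (the key is the number; the letter only tracks identity):
  Counts for values 0..4: [0, 1, 1, 3, 1]
  Cumulative counts: [0, 1, 2, 5, 6]
  Scan right to left: place 2_F at output index 1
  Scan right to left: place 3_E at output index 4
  Scan right to left: place 4_D at output index 5
  Scan right to left: place 1_C at output index 0
  Scan right to left: place 3_B at output index 3
  Scan right to left: place 3_A at output index 2
  Output: [1_C, 2_F, 3_A, 3_B, 3_E, 4_D]
Equal keys:
  value 3: originally 3_A, 3_B, 3_E; after sorting 3_A, 3_B, 3_E -> order preserved
All equal keys kept their original relative order. Counting Sort is stable: scanning the input right to left with decreasing cumulative counts places later duplicates at later output positions.
Answer: Stable


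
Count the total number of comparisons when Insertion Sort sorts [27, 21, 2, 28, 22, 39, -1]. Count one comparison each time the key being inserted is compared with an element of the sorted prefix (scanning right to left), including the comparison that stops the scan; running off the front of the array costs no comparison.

Insert 21: 27 > 21 (shift), reached front = 1 comparison(s) -> [21, 27, 2, 28, 22, 39, -1]
Insert 2: 27 > 2 (shift), 21 > 2 (shift), reached front = 2 comparison(s) -> [2, 21, 27, 28, 22, 39, -1]
Insert 28: 27 <= 28 (stop) = 1 comparison(s) -> [2, 21, 27, 28, 22, 39, -1]
Insert 22: 28 > 22 (shift), 27 > 22 (shift), 21 <= 22 (stop) = 3 comparison(s) -> [2, 21, 22, 27, 28, 39, -1]
Insert 39: 28 <= 39 (stop) = 1 comparison(s) -> [2, 21, 22, 27, 28, 39, -1]
Insert -1: 39 > -1 (shift), 28 > -1 (shift), 27 > -1 (shift), 22 > -1 (shift), 21 > -1 (shift), 2 > -1 (shift), reached front = 6 comparison(s) -> [-1, 2, 21, 22, 27, 28, 39]
Total comparisons: 1 + 2 + 1 + 3 + 1 + 6 = 14


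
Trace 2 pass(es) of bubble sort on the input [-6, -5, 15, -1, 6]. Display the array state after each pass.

After pass 1: [-6, -5, -1, 6, 15] (2 swaps)
After pass 2: [-6, -5, -1, 6, 15] (0 swaps)
Total swaps: 2


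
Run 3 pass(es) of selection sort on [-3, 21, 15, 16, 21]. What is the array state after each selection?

Pass 1: Select minimum -3 at index 0, swap -> [-3, 21, 15, 16, 21]
Pass 2: Select minimum 15 at index 2, swap -> [-3, 15, 21, 16, 21]
Pass 3: Select minimum 16 at index 3, swap -> [-3, 15, 16, 21, 21]


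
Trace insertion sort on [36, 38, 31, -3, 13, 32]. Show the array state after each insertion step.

First element 36 is already 'sorted'
Insert 38: shifted 0 elements -> [36, 38, 31, -3, 13, 32]
Insert 31: shifted 2 elements -> [31, 36, 38, -3, 13, 32]
Insert -3: shifted 3 elements -> [-3, 31, 36, 38, 13, 32]
Insert 13: shifted 3 elements -> [-3, 13, 31, 36, 38, 32]
Insert 32: shifted 2 elements -> [-3, 13, 31, 32, 36, 38]


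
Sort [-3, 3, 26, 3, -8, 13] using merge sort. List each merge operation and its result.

Divide and conquer:
  Merge [3] + [26] -> [3, 26]
  Merge [-3] + [3, 26] -> [-3, 3, 26]
  Merge [-8] + [13] -> [-8, 13]
  Merge [3] + [-8, 13] -> [-8, 3, 13]
  Merge [-3, 3, 26] + [-8, 3, 13] -> [-8, -3, 3, 3, 13, 26]


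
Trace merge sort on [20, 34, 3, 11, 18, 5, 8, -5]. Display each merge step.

Divide and conquer:
  Merge [20] + [34] -> [20, 34]
  Merge [3] + [11] -> [3, 11]
  Merge [20, 34] + [3, 11] -> [3, 11, 20, 34]
  Merge [18] + [5] -> [5, 18]
  Merge [8] + [-5] -> [-5, 8]
  Merge [5, 18] + [-5, 8] -> [-5, 5, 8, 18]
  Merge [3, 11, 20, 34] + [-5, 5, 8, 18] -> [-5, 3, 5, 8, 11, 18, 20, 34]


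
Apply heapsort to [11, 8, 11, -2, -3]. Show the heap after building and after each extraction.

Build heap: [11, 8, 11, -2, -3]
Extract 11: [11, 8, -3, -2, 11]
Extract 11: [8, -2, -3, 11, 11]
Extract 8: [-2, -3, 8, 11, 11]
Extract -2: [-3, -2, 8, 11, 11]


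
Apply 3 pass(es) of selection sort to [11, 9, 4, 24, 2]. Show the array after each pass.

Pass 1: Select minimum 2 at index 4, swap -> [2, 9, 4, 24, 11]
Pass 2: Select minimum 4 at index 2, swap -> [2, 4, 9, 24, 11]
Pass 3: Select minimum 9 at index 2, swap -> [2, 4, 9, 24, 11]


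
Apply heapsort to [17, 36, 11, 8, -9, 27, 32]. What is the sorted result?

Build heap: [36, 17, 32, 8, -9, 27, 11]
Extract 36: [32, 17, 27, 8, -9, 11, 36]
Extract 32: [27, 17, 11, 8, -9, 32, 36]
Extract 27: [17, 8, 11, -9, 27, 32, 36]
Extract 17: [11, 8, -9, 17, 27, 32, 36]
Extract 11: [8, -9, 11, 17, 27, 32, 36]
Extract 8: [-9, 8, 11, 17, 27, 32, 36]


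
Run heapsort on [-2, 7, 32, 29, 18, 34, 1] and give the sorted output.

Build heap: [34, 29, 32, 7, 18, -2, 1]
Extract 34: [32, 29, 1, 7, 18, -2, 34]
Extract 32: [29, 18, 1, 7, -2, 32, 34]
Extract 29: [18, 7, 1, -2, 29, 32, 34]
Extract 18: [7, -2, 1, 18, 29, 32, 34]
Extract 7: [1, -2, 7, 18, 29, 32, 34]
Extract 1: [-2, 1, 7, 18, 29, 32, 34]


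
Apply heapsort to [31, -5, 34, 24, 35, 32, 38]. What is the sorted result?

Build heap: [38, 35, 34, 24, -5, 32, 31]
Extract 38: [35, 31, 34, 24, -5, 32, 38]
Extract 35: [34, 31, 32, 24, -5, 35, 38]
Extract 34: [32, 31, -5, 24, 34, 35, 38]
Extract 32: [31, 24, -5, 32, 34, 35, 38]
Extract 31: [24, -5, 31, 32, 34, 35, 38]
Extract 24: [-5, 24, 31, 32, 34, 35, 38]


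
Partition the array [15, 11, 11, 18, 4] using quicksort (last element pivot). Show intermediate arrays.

Partition 1: pivot=4 at index 0 -> [4, 11, 11, 18, 15]
Partition 2: pivot=15 at index 3 -> [4, 11, 11, 15, 18]
Partition 3: pivot=11 at index 2 -> [4, 11, 11, 15, 18]


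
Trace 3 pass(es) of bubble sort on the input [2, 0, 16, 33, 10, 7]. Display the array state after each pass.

After pass 1: [0, 2, 16, 10, 7, 33] (3 swaps)
After pass 2: [0, 2, 10, 7, 16, 33] (2 swaps)
After pass 3: [0, 2, 7, 10, 16, 33] (1 swaps)
Total swaps: 6


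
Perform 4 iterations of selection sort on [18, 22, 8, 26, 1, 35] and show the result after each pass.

Pass 1: Select minimum 1 at index 4, swap -> [1, 22, 8, 26, 18, 35]
Pass 2: Select minimum 8 at index 2, swap -> [1, 8, 22, 26, 18, 35]
Pass 3: Select minimum 18 at index 4, swap -> [1, 8, 18, 26, 22, 35]
Pass 4: Select minimum 22 at index 4, swap -> [1, 8, 18, 22, 26, 35]


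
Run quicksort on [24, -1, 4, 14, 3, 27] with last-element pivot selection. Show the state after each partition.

Partition 1: pivot=27 at index 5 -> [24, -1, 4, 14, 3, 27]
Partition 2: pivot=3 at index 1 -> [-1, 3, 4, 14, 24, 27]
Partition 3: pivot=24 at index 4 -> [-1, 3, 4, 14, 24, 27]
Partition 4: pivot=14 at index 3 -> [-1, 3, 4, 14, 24, 27]


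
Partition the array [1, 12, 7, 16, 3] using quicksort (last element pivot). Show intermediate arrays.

Partition 1: pivot=3 at index 1 -> [1, 3, 7, 16, 12]
Partition 2: pivot=12 at index 3 -> [1, 3, 7, 12, 16]


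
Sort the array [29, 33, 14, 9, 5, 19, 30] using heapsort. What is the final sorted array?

Build heap: [33, 29, 30, 9, 5, 19, 14]
Extract 33: [30, 29, 19, 9, 5, 14, 33]
Extract 30: [29, 14, 19, 9, 5, 30, 33]
Extract 29: [19, 14, 5, 9, 29, 30, 33]
Extract 19: [14, 9, 5, 19, 29, 30, 33]
Extract 14: [9, 5, 14, 19, 29, 30, 33]
Extract 9: [5, 9, 14, 19, 29, 30, 33]


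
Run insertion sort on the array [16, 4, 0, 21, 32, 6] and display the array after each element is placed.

First element 16 is already 'sorted'
Insert 4: shifted 1 elements -> [4, 16, 0, 21, 32, 6]
Insert 0: shifted 2 elements -> [0, 4, 16, 21, 32, 6]
Insert 21: shifted 0 elements -> [0, 4, 16, 21, 32, 6]
Insert 32: shifted 0 elements -> [0, 4, 16, 21, 32, 6]
Insert 6: shifted 3 elements -> [0, 4, 6, 16, 21, 32]


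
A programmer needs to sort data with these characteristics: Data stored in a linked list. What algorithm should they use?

Best choice: Merge sort
Reason: Merge sort doesn't require random access; can be done in O(1) extra space for linked lists


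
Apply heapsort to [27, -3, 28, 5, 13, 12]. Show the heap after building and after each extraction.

Build heap: [28, 13, 27, 5, -3, 12]
Extract 28: [27, 13, 12, 5, -3, 28]
Extract 27: [13, 5, 12, -3, 27, 28]
Extract 13: [12, 5, -3, 13, 27, 28]
Extract 12: [5, -3, 12, 13, 27, 28]
Extract 5: [-3, 5, 12, 13, 27, 28]


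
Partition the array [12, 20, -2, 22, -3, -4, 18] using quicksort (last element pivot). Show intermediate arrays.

Partition 1: pivot=18 at index 4 -> [12, -2, -3, -4, 18, 22, 20]
Partition 2: pivot=-4 at index 0 -> [-4, -2, -3, 12, 18, 22, 20]
Partition 3: pivot=12 at index 3 -> [-4, -2, -3, 12, 18, 22, 20]
Partition 4: pivot=-3 at index 1 -> [-4, -3, -2, 12, 18, 22, 20]
Partition 5: pivot=20 at index 5 -> [-4, -3, -2, 12, 18, 20, 22]


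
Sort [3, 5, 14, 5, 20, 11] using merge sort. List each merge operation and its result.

Divide and conquer:
  Merge [5] + [14] -> [5, 14]
  Merge [3] + [5, 14] -> [3, 5, 14]
  Merge [20] + [11] -> [11, 20]
  Merge [5] + [11, 20] -> [5, 11, 20]
  Merge [3, 5, 14] + [5, 11, 20] -> [3, 5, 5, 11, 14, 20]


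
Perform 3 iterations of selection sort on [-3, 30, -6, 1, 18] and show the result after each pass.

Pass 1: Select minimum -6 at index 2, swap -> [-6, 30, -3, 1, 18]
Pass 2: Select minimum -3 at index 2, swap -> [-6, -3, 30, 1, 18]
Pass 3: Select minimum 1 at index 3, swap -> [-6, -3, 1, 30, 18]


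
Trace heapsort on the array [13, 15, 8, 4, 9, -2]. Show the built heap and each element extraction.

Build heap: [15, 13, 8, 4, 9, -2]
Extract 15: [13, 9, 8, 4, -2, 15]
Extract 13: [9, 4, 8, -2, 13, 15]
Extract 9: [8, 4, -2, 9, 13, 15]
Extract 8: [4, -2, 8, 9, 13, 15]
Extract 4: [-2, 4, 8, 9, 13, 15]


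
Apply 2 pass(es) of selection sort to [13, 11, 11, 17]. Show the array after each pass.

Pass 1: Select minimum 11 at index 1, swap -> [11, 13, 11, 17]
Pass 2: Select minimum 11 at index 2, swap -> [11, 11, 13, 17]


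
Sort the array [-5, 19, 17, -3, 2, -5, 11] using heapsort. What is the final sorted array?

Build heap: [19, 2, 17, -3, -5, -5, 11]
Extract 19: [17, 2, 11, -3, -5, -5, 19]
Extract 17: [11, 2, -5, -3, -5, 17, 19]
Extract 11: [2, -3, -5, -5, 11, 17, 19]
Extract 2: [-3, -5, -5, 2, 11, 17, 19]
Extract -3: [-5, -5, -3, 2, 11, 17, 19]
Extract -5: [-5, -5, -3, 2, 11, 17, 19]


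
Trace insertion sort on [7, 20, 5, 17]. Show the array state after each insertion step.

First element 7 is already 'sorted'
Insert 20: shifted 0 elements -> [7, 20, 5, 17]
Insert 5: shifted 2 elements -> [5, 7, 20, 17]
Insert 17: shifted 1 elements -> [5, 7, 17, 20]


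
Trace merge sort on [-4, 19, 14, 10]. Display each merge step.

Divide and conquer:
  Merge [-4] + [19] -> [-4, 19]
  Merge [14] + [10] -> [10, 14]
  Merge [-4, 19] + [10, 14] -> [-4, 10, 14, 19]


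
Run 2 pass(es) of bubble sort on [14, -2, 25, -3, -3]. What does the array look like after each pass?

After pass 1: [-2, 14, -3, -3, 25] (3 swaps)
After pass 2: [-2, -3, -3, 14, 25] (2 swaps)
Total swaps: 5


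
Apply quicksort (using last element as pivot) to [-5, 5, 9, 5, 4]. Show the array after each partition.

Partition 1: pivot=4 at index 1 -> [-5, 4, 9, 5, 5]
Partition 2: pivot=5 at index 3 -> [-5, 4, 5, 5, 9]


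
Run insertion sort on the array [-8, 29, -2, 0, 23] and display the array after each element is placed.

First element -8 is already 'sorted'
Insert 29: shifted 0 elements -> [-8, 29, -2, 0, 23]
Insert -2: shifted 1 elements -> [-8, -2, 29, 0, 23]
Insert 0: shifted 1 elements -> [-8, -2, 0, 29, 23]
Insert 23: shifted 1 elements -> [-8, -2, 0, 23, 29]


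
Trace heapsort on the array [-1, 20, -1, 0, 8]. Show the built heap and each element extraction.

Build heap: [20, 8, -1, 0, -1]
Extract 20: [8, 0, -1, -1, 20]
Extract 8: [0, -1, -1, 8, 20]
Extract 0: [-1, -1, 0, 8, 20]
Extract -1: [-1, -1, 0, 8, 20]


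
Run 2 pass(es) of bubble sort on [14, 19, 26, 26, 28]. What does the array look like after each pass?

After pass 1: [14, 19, 26, 26, 28] (0 swaps)
After pass 2: [14, 19, 26, 26, 28] (0 swaps)
Total swaps: 0


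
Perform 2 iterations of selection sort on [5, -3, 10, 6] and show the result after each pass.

Pass 1: Select minimum -3 at index 1, swap -> [-3, 5, 10, 6]
Pass 2: Select minimum 5 at index 1, swap -> [-3, 5, 10, 6]


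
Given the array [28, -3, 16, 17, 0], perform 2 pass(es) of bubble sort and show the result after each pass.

After pass 1: [-3, 16, 17, 0, 28] (4 swaps)
After pass 2: [-3, 16, 0, 17, 28] (1 swaps)
Total swaps: 5


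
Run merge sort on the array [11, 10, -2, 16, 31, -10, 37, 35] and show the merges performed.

Divide and conquer:
  Merge [11] + [10] -> [10, 11]
  Merge [-2] + [16] -> [-2, 16]
  Merge [10, 11] + [-2, 16] -> [-2, 10, 11, 16]
  Merge [31] + [-10] -> [-10, 31]
  Merge [37] + [35] -> [35, 37]
  Merge [-10, 31] + [35, 37] -> [-10, 31, 35, 37]
  Merge [-2, 10, 11, 16] + [-10, 31, 35, 37] -> [-10, -2, 10, 11, 16, 31, 35, 37]


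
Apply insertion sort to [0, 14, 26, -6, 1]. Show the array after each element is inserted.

First element 0 is already 'sorted'
Insert 14: shifted 0 elements -> [0, 14, 26, -6, 1]
Insert 26: shifted 0 elements -> [0, 14, 26, -6, 1]
Insert -6: shifted 3 elements -> [-6, 0, 14, 26, 1]
Insert 1: shifted 2 elements -> [-6, 0, 1, 14, 26]


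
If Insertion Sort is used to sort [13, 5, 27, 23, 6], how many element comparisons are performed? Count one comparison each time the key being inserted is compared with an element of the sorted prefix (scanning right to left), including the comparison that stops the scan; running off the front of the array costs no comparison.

Insert 5: 13 > 5 (shift), reached front = 1 comparison(s) -> [5, 13, 27, 23, 6]
Insert 27: 13 <= 27 (stop) = 1 comparison(s) -> [5, 13, 27, 23, 6]
Insert 23: 27 > 23 (shift), 13 <= 23 (stop) = 2 comparison(s) -> [5, 13, 23, 27, 6]
Insert 6: 27 > 6 (shift), 23 > 6 (shift), 13 > 6 (shift), 5 <= 6 (stop) = 4 comparison(s) -> [5, 6, 13, 23, 27]
Total comparisons: 1 + 1 + 2 + 4 = 8


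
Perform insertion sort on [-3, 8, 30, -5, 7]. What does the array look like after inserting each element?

First element -3 is already 'sorted'
Insert 8: shifted 0 elements -> [-3, 8, 30, -5, 7]
Insert 30: shifted 0 elements -> [-3, 8, 30, -5, 7]
Insert -5: shifted 3 elements -> [-5, -3, 8, 30, 7]
Insert 7: shifted 2 elements -> [-5, -3, 7, 8, 30]


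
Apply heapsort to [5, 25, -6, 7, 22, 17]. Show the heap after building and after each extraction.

Build heap: [25, 22, 17, 7, 5, -6]
Extract 25: [22, 7, 17, -6, 5, 25]
Extract 22: [17, 7, 5, -6, 22, 25]
Extract 17: [7, -6, 5, 17, 22, 25]
Extract 7: [5, -6, 7, 17, 22, 25]
Extract 5: [-6, 5, 7, 17, 22, 25]


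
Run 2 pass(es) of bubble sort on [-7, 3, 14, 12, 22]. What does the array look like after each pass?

After pass 1: [-7, 3, 12, 14, 22] (1 swaps)
After pass 2: [-7, 3, 12, 14, 22] (0 swaps)
Total swaps: 1


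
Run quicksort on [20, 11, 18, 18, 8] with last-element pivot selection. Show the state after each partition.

Partition 1: pivot=8 at index 0 -> [8, 11, 18, 18, 20]
Partition 2: pivot=20 at index 4 -> [8, 11, 18, 18, 20]
Partition 3: pivot=18 at index 3 -> [8, 11, 18, 18, 20]
Partition 4: pivot=18 at index 2 -> [8, 11, 18, 18, 20]


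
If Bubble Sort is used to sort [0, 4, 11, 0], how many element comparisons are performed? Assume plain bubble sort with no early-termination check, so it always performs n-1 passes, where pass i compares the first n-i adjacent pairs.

Pass 1: compare adjacent pairs (0,1)..(2,3) = 3 comparison(s), 1 swap(s) -> [0, 4, 0, 11]
Pass 2: compare adjacent pairs (0,1)..(1,2) = 2 comparison(s), 1 swap(s) -> [0, 0, 4, 11]
Pass 3: compare adjacent pairs (0,1)..(0,1) = 1 comparison(s), 0 swap(s) -> [0, 0, 4, 11]
Total comparisons: 3 + 2 + 1 = 6


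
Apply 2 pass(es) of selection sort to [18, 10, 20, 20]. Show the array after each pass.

Pass 1: Select minimum 10 at index 1, swap -> [10, 18, 20, 20]
Pass 2: Select minimum 18 at index 1, swap -> [10, 18, 20, 20]


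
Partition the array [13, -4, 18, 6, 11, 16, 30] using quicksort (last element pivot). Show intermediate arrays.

Partition 1: pivot=30 at index 6 -> [13, -4, 18, 6, 11, 16, 30]
Partition 2: pivot=16 at index 4 -> [13, -4, 6, 11, 16, 18, 30]
Partition 3: pivot=11 at index 2 -> [-4, 6, 11, 13, 16, 18, 30]
Partition 4: pivot=6 at index 1 -> [-4, 6, 11, 13, 16, 18, 30]


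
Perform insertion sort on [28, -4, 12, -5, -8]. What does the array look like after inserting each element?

First element 28 is already 'sorted'
Insert -4: shifted 1 elements -> [-4, 28, 12, -5, -8]
Insert 12: shifted 1 elements -> [-4, 12, 28, -5, -8]
Insert -5: shifted 3 elements -> [-5, -4, 12, 28, -8]
Insert -8: shifted 4 elements -> [-8, -5, -4, 12, 28]


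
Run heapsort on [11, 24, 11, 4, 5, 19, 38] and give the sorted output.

Build heap: [38, 24, 19, 4, 5, 11, 11]
Extract 38: [24, 11, 19, 4, 5, 11, 38]
Extract 24: [19, 11, 11, 4, 5, 24, 38]
Extract 19: [11, 5, 11, 4, 19, 24, 38]
Extract 11: [11, 5, 4, 11, 19, 24, 38]
Extract 11: [5, 4, 11, 11, 19, 24, 38]
Extract 5: [4, 5, 11, 11, 19, 24, 38]


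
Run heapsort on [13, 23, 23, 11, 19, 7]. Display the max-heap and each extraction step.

Build heap: [23, 19, 23, 11, 13, 7]
Extract 23: [23, 19, 7, 11, 13, 23]
Extract 23: [19, 13, 7, 11, 23, 23]
Extract 19: [13, 11, 7, 19, 23, 23]
Extract 13: [11, 7, 13, 19, 23, 23]
Extract 11: [7, 11, 13, 19, 23, 23]


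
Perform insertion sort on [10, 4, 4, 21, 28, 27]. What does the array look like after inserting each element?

First element 10 is already 'sorted'
Insert 4: shifted 1 elements -> [4, 10, 4, 21, 28, 27]
Insert 4: shifted 1 elements -> [4, 4, 10, 21, 28, 27]
Insert 21: shifted 0 elements -> [4, 4, 10, 21, 28, 27]
Insert 28: shifted 0 elements -> [4, 4, 10, 21, 28, 27]
Insert 27: shifted 1 elements -> [4, 4, 10, 21, 27, 28]


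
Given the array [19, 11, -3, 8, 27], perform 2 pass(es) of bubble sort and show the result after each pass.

After pass 1: [11, -3, 8, 19, 27] (3 swaps)
After pass 2: [-3, 8, 11, 19, 27] (2 swaps)
Total swaps: 5


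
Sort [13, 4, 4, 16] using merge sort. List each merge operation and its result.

Divide and conquer:
  Merge [13] + [4] -> [4, 13]
  Merge [4] + [16] -> [4, 16]
  Merge [4, 13] + [4, 16] -> [4, 4, 13, 16]


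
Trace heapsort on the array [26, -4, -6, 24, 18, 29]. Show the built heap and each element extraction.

Build heap: [29, 24, 26, -4, 18, -6]
Extract 29: [26, 24, -6, -4, 18, 29]
Extract 26: [24, 18, -6, -4, 26, 29]
Extract 24: [18, -4, -6, 24, 26, 29]
Extract 18: [-4, -6, 18, 24, 26, 29]
Extract -4: [-6, -4, 18, 24, 26, 29]


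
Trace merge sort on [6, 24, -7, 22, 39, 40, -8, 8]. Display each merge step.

Divide and conquer:
  Merge [6] + [24] -> [6, 24]
  Merge [-7] + [22] -> [-7, 22]
  Merge [6, 24] + [-7, 22] -> [-7, 6, 22, 24]
  Merge [39] + [40] -> [39, 40]
  Merge [-8] + [8] -> [-8, 8]
  Merge [39, 40] + [-8, 8] -> [-8, 8, 39, 40]
  Merge [-7, 6, 22, 24] + [-8, 8, 39, 40] -> [-8, -7, 6, 8, 22, 24, 39, 40]


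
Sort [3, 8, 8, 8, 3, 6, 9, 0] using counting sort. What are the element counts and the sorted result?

Count array: [1, 0, 0, 2, 0, 0, 1, 0, 3, 1]
(count[i] = number of elements equal to i)
Cumulative count: [1, 1, 1, 3, 3, 3, 4, 4, 7, 8]
Sorted: [0, 3, 3, 6, 8, 8, 8, 9]


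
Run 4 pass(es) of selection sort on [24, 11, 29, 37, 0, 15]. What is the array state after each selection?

Pass 1: Select minimum 0 at index 4, swap -> [0, 11, 29, 37, 24, 15]
Pass 2: Select minimum 11 at index 1, swap -> [0, 11, 29, 37, 24, 15]
Pass 3: Select minimum 15 at index 5, swap -> [0, 11, 15, 37, 24, 29]
Pass 4: Select minimum 24 at index 4, swap -> [0, 11, 15, 24, 37, 29]


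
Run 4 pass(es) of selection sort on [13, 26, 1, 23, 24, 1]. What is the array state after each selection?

Pass 1: Select minimum 1 at index 2, swap -> [1, 26, 13, 23, 24, 1]
Pass 2: Select minimum 1 at index 5, swap -> [1, 1, 13, 23, 24, 26]
Pass 3: Select minimum 13 at index 2, swap -> [1, 1, 13, 23, 24, 26]
Pass 4: Select minimum 23 at index 3, swap -> [1, 1, 13, 23, 24, 26]


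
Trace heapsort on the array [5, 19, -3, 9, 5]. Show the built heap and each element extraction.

Build heap: [19, 9, -3, 5, 5]
Extract 19: [9, 5, -3, 5, 19]
Extract 9: [5, 5, -3, 9, 19]
Extract 5: [5, -3, 5, 9, 19]
Extract 5: [-3, 5, 5, 9, 19]


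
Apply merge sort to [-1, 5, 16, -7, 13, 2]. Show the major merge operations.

Divide and conquer:
  Merge [5] + [16] -> [5, 16]
  Merge [-1] + [5, 16] -> [-1, 5, 16]
  Merge [13] + [2] -> [2, 13]
  Merge [-7] + [2, 13] -> [-7, 2, 13]
  Merge [-1, 5, 16] + [-7, 2, 13] -> [-7, -1, 2, 5, 13, 16]


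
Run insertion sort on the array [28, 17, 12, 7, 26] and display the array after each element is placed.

First element 28 is already 'sorted'
Insert 17: shifted 1 elements -> [17, 28, 12, 7, 26]
Insert 12: shifted 2 elements -> [12, 17, 28, 7, 26]
Insert 7: shifted 3 elements -> [7, 12, 17, 28, 26]
Insert 26: shifted 1 elements -> [7, 12, 17, 26, 28]


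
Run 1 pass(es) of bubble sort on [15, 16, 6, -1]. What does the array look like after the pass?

After pass 1: [15, 6, -1, 16] (2 swaps)
Total swaps: 2


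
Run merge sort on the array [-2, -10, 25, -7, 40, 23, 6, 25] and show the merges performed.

Divide and conquer:
  Merge [-2] + [-10] -> [-10, -2]
  Merge [25] + [-7] -> [-7, 25]
  Merge [-10, -2] + [-7, 25] -> [-10, -7, -2, 25]
  Merge [40] + [23] -> [23, 40]
  Merge [6] + [25] -> [6, 25]
  Merge [23, 40] + [6, 25] -> [6, 23, 25, 40]
  Merge [-10, -7, -2, 25] + [6, 23, 25, 40] -> [-10, -7, -2, 6, 23, 25, 25, 40]


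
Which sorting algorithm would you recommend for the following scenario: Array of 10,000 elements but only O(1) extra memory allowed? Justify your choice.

Best choice: Heapsort
Reason: Heapsort rearranges the array in place using O(1) auxiliary space and still guarantees O(n log n) time; quicksort partitions in place but needs Theta(log n) stack space for recursion (O(n) in the worst case), and mergesort requires O(n) auxiliary space


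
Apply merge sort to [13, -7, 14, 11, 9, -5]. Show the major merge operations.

Divide and conquer:
  Merge [-7] + [14] -> [-7, 14]
  Merge [13] + [-7, 14] -> [-7, 13, 14]
  Merge [9] + [-5] -> [-5, 9]
  Merge [11] + [-5, 9] -> [-5, 9, 11]
  Merge [-7, 13, 14] + [-5, 9, 11] -> [-7, -5, 9, 11, 13, 14]


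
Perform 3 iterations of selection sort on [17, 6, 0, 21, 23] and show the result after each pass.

Pass 1: Select minimum 0 at index 2, swap -> [0, 6, 17, 21, 23]
Pass 2: Select minimum 6 at index 1, swap -> [0, 6, 17, 21, 23]
Pass 3: Select minimum 17 at index 2, swap -> [0, 6, 17, 21, 23]


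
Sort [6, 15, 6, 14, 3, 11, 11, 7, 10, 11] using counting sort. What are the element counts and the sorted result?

Count array: [0, 0, 0, 1, 0, 0, 2, 1, 0, 0, 1, 3, 0, 0, 1, 1]
(count[i] = number of elements equal to i)
Cumulative count: [0, 0, 0, 1, 1, 1, 3, 4, 4, 4, 5, 8, 8, 8, 9, 10]
Sorted: [3, 6, 6, 7, 10, 11, 11, 11, 14, 15]


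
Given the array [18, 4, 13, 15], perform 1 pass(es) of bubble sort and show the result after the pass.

After pass 1: [4, 13, 15, 18] (3 swaps)
Total swaps: 3


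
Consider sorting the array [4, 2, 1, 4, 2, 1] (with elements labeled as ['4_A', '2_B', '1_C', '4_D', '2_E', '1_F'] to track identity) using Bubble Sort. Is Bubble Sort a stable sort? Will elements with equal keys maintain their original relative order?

Trace Bubble Sort on the labeled array (the key is the number; the letter only tracks identity):
  After pass 1: [2_B, 1_C, 4_A, 2_E, 1_F, 4_D]
  After pass 2: [1_C, 2_B, 2_E, 1_F, 4_A, 4_D]
  After pass 3: [1_C, 2_B, 1_F, 2_E, 4_A, 4_D]
  After pass 4: [1_C, 1_F, 2_B, 2_E, 4_A, 4_D]
  After pass 5: [1_C, 1_F, 2_B, 2_E, 4_A, 4_D] (no swaps, done)
Final order: [1_C, 1_F, 2_B, 2_E, 4_A, 4_D]
Equal keys:
  value 1: originally 1_C, 1_F; after sorting 1_C, 1_F -> order preserved
  value 2: originally 2_B, 2_E; after sorting 2_B, 2_E -> order preserved
  value 4: originally 4_A, 4_D; after sorting 4_A, 4_D -> order preserved
All equal keys kept their original relative order. Bubble Sort is stable: it only swaps adjacent elements when the left one is strictly greater, so equal keys never move past each other.
Answer: Stable


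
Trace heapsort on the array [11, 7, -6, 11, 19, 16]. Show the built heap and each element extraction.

Build heap: [19, 11, 16, 11, 7, -6]
Extract 19: [16, 11, -6, 11, 7, 19]
Extract 16: [11, 11, -6, 7, 16, 19]
Extract 11: [11, 7, -6, 11, 16, 19]
Extract 11: [7, -6, 11, 11, 16, 19]
Extract 7: [-6, 7, 11, 11, 16, 19]


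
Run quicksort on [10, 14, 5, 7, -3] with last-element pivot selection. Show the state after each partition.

Partition 1: pivot=-3 at index 0 -> [-3, 14, 5, 7, 10]
Partition 2: pivot=10 at index 3 -> [-3, 5, 7, 10, 14]
Partition 3: pivot=7 at index 2 -> [-3, 5, 7, 10, 14]
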